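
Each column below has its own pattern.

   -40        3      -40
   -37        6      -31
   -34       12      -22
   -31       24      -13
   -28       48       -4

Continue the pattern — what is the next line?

For the first component, +3 each step: -40, -37, -34, -31, -28 → -25.
Second component — ×2 each step: 3, 6, 12, 24, 48 → 96.
Third component goes -40, -31, -22, -13, -4 → 5 (+9 each step).
So the next line is -25  96  5.

-25  96  5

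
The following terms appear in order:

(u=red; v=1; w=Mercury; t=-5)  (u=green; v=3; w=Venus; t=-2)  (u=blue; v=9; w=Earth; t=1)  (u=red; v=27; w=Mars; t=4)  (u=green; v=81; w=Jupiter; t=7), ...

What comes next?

(u=blue; v=243; w=Saturn; t=10)

For the u, repeats red → green → blue: red, green, blue, red, green → blue.
V: ×3 each step; 1, 3, 9, 27, 81 → 243.
W — runs through the planets Mercury→Neptune: Mercury, Venus, Earth, Mars, Jupiter → Saturn.
T goes -5, -2, 1, 4, 7 → 10 (+3 each step).
So the next term is (u=blue; v=243; w=Saturn; t=10).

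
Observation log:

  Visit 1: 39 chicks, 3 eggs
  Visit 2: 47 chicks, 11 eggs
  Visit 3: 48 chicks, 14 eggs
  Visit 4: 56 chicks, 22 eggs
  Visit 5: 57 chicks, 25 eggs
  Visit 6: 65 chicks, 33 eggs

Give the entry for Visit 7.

66 chicks, 36 eggs

For the chicks, alternating steps +8, +1, +8, +1, …: 39, 47, 48, 56, 57, 65 → 66.
Eggs goes 3, 11, 14, 22, 25, 33 → 36 (alternating steps +8, +3, +8, +3, …).
So the next line is 66 chicks, 36 eggs.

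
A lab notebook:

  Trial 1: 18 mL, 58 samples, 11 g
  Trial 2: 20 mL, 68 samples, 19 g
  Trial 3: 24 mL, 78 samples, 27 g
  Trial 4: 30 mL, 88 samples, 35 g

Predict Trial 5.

38 mL, 98 samples, 43 g

ML — differences are 2, 4, 6, … (increasing by 2 each time): 18, 20, 24, 30 → 38.
Samples: +10 each step, so 58, 68, 78, 88 → 98.
G: 11, 19, 27, 35 → 43 (+8 each step).
Combining the parts gives 38 mL, 98 samples, 43 g.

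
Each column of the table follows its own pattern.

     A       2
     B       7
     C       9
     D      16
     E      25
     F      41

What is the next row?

Letter: A, B, C, D, E, F → G (letters move forward 1 place in the alphabet).
Second component: each term is the sum of the two before it; 2, 7, 9, 16, 25, 41 → 66.
Putting it together: G  66.

G  66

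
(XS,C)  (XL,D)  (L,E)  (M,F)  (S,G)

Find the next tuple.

(XS,H)

For the size, runs backward through clothing sizes XS→XL: XS, XL, L, M, S → XS.
Letter: letters move forward 1 place in the alphabet, so C, D, E, F, G → H.
Putting it together: (XS,H).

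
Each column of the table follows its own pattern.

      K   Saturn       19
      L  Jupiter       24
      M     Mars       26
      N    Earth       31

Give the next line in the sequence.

For the letter, letters move forward 1 place in the alphabet: K, L, M, N → O.
Planet — runs backward through the planets Mercury→Neptune: Saturn, Jupiter, Mars, Earth → Venus.
Third component: alternating steps +5, +2, +5, +2, …, so 19, 24, 26, 31 → 33.
Putting it together: O  Venus  33.

O  Venus  33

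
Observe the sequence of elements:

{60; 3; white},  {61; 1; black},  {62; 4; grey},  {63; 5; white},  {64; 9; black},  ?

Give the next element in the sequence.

{65; 14; grey}

For the first entry, +1 each step: 60, 61, 62, 63, 64 → 65.
Second entry — each term is the sum of the two before it: 3, 1, 4, 5, 9 → 14.
For the shade, repeats white → black → grey: white, black, grey, white, black → grey.
Combining the parts gives {65; 14; grey}.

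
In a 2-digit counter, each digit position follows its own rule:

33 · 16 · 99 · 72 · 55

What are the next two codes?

38, 11

First digit: −2 each step, mod 10, so 3, 1, 9, 7, 5 → 3 → 1.
Second digit goes 3, 6, 9, 2, 5 → 8 → 1 (+3 each step, mod 10).
So the next two codes are 38 and 11.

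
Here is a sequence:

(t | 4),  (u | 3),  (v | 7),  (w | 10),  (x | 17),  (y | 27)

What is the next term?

(z | 44)

Letter: letters move forward 1 place in the alphabet; t, u, v, w, x, y → z.
Second value: 4, 3, 7, 10, 17, 27 → 44 (each term is the sum of the two before it).
Putting it together: (z | 44).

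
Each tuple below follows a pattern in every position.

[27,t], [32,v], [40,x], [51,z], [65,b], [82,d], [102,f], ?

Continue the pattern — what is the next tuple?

First entry — differences are 5, 8, 11, … (increasing by 3 each time): 27, 32, 40, 51, 65, 82, 102 → 125.
Letter goes t, v, x, z, b, d, f → h (letters move forward 2 places in the alphabet, wrapping Z→A).
Putting it together: [125,h].

[125,h]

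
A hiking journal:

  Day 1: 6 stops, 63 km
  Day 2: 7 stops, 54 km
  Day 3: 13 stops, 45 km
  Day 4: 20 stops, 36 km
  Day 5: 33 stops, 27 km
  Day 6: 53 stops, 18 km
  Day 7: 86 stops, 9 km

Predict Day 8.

Stops: each term is the sum of the two before it; 6, 7, 13, 20, 33, 53, 86 → 139.
Km — −9 each step: 63, 54, 45, 36, 27, 18, 9 → 0.
Combining the parts gives 139 stops, 0 km.

139 stops, 0 km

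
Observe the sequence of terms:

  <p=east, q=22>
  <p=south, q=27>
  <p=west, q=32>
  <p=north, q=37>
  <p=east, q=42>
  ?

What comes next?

P — repeats east → south → west → north: east, south, west, north, east → south.
Q: +5 each step; 22, 27, 32, 37, 42 → 47.
Putting it together: <p=south, q=47>.

<p=south, q=47>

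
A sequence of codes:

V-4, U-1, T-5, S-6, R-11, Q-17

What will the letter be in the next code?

For the letter, letters move back 1 place in the alphabet: V, U, T, S, R, Q → P.

P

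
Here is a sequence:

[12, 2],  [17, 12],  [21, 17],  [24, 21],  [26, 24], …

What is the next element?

First coordinate — differences are 5, 4, 3, … (decreasing by 1 each time): 12, 17, 21, 24, 26 → 27.
Second coordinate: always the previous value of the first coordinate, so 2, 12, 17, 21, 24 → 26.
So the next element is [27, 26].

[27, 26]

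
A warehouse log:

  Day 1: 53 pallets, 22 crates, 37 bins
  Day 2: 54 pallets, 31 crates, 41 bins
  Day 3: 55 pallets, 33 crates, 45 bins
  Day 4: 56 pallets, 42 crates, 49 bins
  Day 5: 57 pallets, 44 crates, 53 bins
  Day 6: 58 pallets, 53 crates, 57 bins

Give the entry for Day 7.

For the pallets, +1 each step: 53, 54, 55, 56, 57, 58 → 59.
Crates goes 22, 31, 33, 42, 44, 53 → 55 (alternating steps +9, +2, +9, +2, …).
Bins: +4 each step; 37, 41, 45, 49, 53, 57 → 61.
So the next record is 59 pallets, 55 crates, 61 bins.

59 pallets, 55 crates, 61 bins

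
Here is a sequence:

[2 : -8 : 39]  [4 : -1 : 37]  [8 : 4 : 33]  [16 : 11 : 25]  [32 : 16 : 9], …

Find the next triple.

First entry goes 2, 4, 8, 16, 32 → 64 (×2 each step).
Second entry: -8, -1, 4, 11, 16 → 23 (alternating steps +7, +5, +7, +5, …).
Third entry: together with the first entry always sums to 41; 39, 37, 33, 25, 9 → -23.
Putting it together: [64 : 23 : -23].

[64 : 23 : -23]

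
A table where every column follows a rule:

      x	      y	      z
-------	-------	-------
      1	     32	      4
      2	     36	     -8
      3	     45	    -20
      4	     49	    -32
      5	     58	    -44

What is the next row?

6  62  -56

Column x goes 1, 2, 3, 4, 5 → 6 (+1 each step).
For the column y, alternating steps +4, +9, +4, +9, …: 32, 36, 45, 49, 58 → 62.
For the column z, −12 each step: 4, -8, -20, -32, -44 → -56.
Combining the parts gives 6  62  -56.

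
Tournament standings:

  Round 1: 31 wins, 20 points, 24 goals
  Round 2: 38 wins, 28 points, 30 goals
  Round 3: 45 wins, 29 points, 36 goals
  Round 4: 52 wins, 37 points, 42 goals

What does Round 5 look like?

Wins: 31, 38, 45, 52 → 59 (+7 each step).
Points: alternating steps +8, +1, +8, +1, …, so 20, 28, 29, 37 → 38.
Goals: +6 each step, so 24, 30, 36, 42 → 48.
Combining the parts gives 59 wins, 38 points, 48 goals.

59 wins, 38 points, 48 goals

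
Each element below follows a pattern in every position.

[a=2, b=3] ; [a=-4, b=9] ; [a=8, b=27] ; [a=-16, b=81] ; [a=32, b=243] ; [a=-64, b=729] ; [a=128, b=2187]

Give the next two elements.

[a=-256, b=6561], [a=512, b=19683]

A: ×(-2) each step; 2, -4, 8, -16, 32, -64, 128 → -256 → 512.
B: 3, 9, 27, 81, 243, 729, 2187 → 6561 → 19683 (×3 each step).
So the next two elements are [a=-256, b=6561] and [a=512, b=19683].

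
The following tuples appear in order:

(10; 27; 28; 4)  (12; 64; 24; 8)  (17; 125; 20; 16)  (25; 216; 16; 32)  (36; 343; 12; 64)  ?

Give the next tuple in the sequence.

(50; 512; 8; 128)

For the first component, differences are 2, 5, 8, … (increasing by 3 each time): 10, 12, 17, 25, 36 → 50.
Second component goes 27, 64, 125, 216, 343 → 512 (perfect cubes: 3³, 4³, 5³, …).
For the third component, −4 each step: 28, 24, 20, 16, 12 → 8.
Fourth component — ×2 each step: 4, 8, 16, 32, 64 → 128.
Combining the parts gives (50; 512; 8; 128).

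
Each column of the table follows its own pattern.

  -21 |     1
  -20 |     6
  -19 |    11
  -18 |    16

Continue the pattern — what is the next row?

First component: +1 each step, so -21, -20, -19, -18 → -17.
Second component goes 1, 6, 11, 16 → 21 (+5 each step).
So the next row is -17  21.

-17  21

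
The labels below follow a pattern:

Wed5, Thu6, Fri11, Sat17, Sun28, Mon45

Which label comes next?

Tue73

Day goes Wed, Thu, Fri, Sat, Sun, Mon → Tue (runs through the weekdays Mon→Sun).
Second component: each term is the sum of the two before it, so 5, 6, 11, 17, 28, 45 → 73.
So the next label is Tue73.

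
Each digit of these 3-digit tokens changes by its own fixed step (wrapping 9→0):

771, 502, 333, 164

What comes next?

For the first digit, −2 each step, mod 10: 7, 5, 3, 1 → 9.
Second digit — +3 each step, mod 10: 7, 0, 3, 6 → 9.
For the third digit, +1 each step, mod 10: 1, 2, 3, 4 → 5.
So the next token is 995.

995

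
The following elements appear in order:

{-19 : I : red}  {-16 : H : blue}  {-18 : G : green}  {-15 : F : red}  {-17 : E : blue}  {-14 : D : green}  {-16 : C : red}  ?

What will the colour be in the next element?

Colour: repeats red → blue → green, so red, blue, green, red, blue, green, red → blue.

blue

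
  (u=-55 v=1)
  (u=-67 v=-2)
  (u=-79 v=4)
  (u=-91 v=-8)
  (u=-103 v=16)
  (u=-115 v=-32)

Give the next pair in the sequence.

U goes -55, -67, -79, -91, -103, -115 → -127 (−12 each step).
V — ×(-2) each step: 1, -2, 4, -8, 16, -32 → 64.
So the next pair is (u=-127 v=64).

(u=-127 v=64)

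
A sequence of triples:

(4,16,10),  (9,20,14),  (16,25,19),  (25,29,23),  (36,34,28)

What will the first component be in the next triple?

First component: 4, 9, 16, 25, 36 → 49 (perfect squares: 2², 3², 4², …).

49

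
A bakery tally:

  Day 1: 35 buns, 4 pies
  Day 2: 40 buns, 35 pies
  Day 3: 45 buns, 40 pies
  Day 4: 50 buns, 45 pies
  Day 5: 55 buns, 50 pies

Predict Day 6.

60 buns, 55 pies

Buns: +5 each step, so 35, 40, 45, 50, 55 → 60.
For the pies, always the previous value of the buns: 4, 35, 40, 45, 50 → 55.
So the next line is 60 buns, 55 pies.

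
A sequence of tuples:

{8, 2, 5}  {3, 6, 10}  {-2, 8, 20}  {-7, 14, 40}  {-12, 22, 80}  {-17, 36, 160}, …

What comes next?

First component goes 8, 3, -2, -7, -12, -17 → -22 (−5 each step).
Second component — each term is the sum of the two before it: 2, 6, 8, 14, 22, 36 → 58.
Third component goes 5, 10, 20, 40, 80, 160 → 320 (×2 each step).
So the next tuple is {-22, 58, 320}.

{-22, 58, 320}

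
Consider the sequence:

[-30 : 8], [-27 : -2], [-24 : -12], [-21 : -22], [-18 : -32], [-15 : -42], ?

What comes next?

[-12 : -52]

First entry: +3 each step; -30, -27, -24, -21, -18, -15 → -12.
Second entry — −10 each step: 8, -2, -12, -22, -32, -42 → -52.
Combining the parts gives [-12 : -52].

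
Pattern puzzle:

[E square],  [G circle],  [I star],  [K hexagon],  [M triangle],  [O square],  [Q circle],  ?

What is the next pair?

Letter: letters move forward 2 places in the alphabet, so E, G, I, K, M, O, Q → S.
For the shape, repeats square → circle → star → hexagon → triangle: square, circle, star, hexagon, triangle, square, circle → star.
Combining the parts gives [S star].

[S star]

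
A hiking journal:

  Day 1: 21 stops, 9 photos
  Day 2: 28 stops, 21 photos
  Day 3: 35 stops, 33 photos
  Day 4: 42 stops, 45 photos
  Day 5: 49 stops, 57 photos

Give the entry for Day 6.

Stops — +7 each step: 21, 28, 35, 42, 49 → 56.
Photos goes 9, 21, 33, 45, 57 → 69 (+12 each step).
Combining the parts gives 56 stops, 69 photos.

56 stops, 69 photos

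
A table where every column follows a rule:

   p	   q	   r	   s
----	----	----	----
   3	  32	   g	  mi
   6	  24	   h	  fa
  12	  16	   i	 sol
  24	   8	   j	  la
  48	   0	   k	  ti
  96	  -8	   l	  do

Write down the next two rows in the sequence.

192  -16  m  re; 384  -24  n  mi

For the column p, ×2 each step: 3, 6, 12, 24, 48, 96 → 192 → 384.
Column q: 32, 24, 16, 8, 0, -8 → -16 → -24 (−8 each step).
Column r: letters move forward 1 place in the alphabet; g, h, i, j, k, l → m → n.
Column s: runs through the solfège scale do→ti; mi, fa, sol, la, ti, do → re → mi.
So the next two rows are 192  -16  m  re and 384  -24  n  mi.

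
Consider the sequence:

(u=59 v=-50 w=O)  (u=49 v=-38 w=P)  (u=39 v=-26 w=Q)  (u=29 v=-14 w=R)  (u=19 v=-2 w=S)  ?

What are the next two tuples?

(u=9 v=10 w=T), (u=-1 v=22 w=U)

U goes 59, 49, 39, 29, 19 → 9 → -1 (−10 each step).
For the v, +12 each step: -50, -38, -26, -14, -2 → 10 → 22.
W — letters move forward 1 place in the alphabet: O, P, Q, R, S → T → U.
So the next two tuples are (u=9 v=10 w=T) and (u=-1 v=22 w=U).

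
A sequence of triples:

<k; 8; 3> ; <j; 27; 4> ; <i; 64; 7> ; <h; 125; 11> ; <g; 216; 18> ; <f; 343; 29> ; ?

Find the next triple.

Letter: k, j, i, h, g, f → e (letters move back 1 place in the alphabet).
Second component: 8, 27, 64, 125, 216, 343 → 512 (perfect cubes: 2³, 3³, 4³, …).
For the third component, each term is the sum of the two before it: 3, 4, 7, 11, 18, 29 → 47.
Combining the parts gives <e; 512; 47>.

<e; 512; 47>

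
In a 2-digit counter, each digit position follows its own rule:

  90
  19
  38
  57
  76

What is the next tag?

95

First digit goes 9, 1, 3, 5, 7 → 9 (+2 each step, mod 10).
Second digit: 0, 9, 8, 7, 6 → 5 (−1 each step, mod 10).
Putting it together: 95.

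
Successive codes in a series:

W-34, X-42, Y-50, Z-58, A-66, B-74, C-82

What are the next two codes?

Letter: letters move forward 1 place in the alphabet, wrapping Z→A; W, X, Y, Z, A, B, C → D → E.
For the second component, +8 each step: 34, 42, 50, 58, 66, 74, 82 → 90 → 98.
Putting the parts together: D-90 and then E-98.

D-90 then E-98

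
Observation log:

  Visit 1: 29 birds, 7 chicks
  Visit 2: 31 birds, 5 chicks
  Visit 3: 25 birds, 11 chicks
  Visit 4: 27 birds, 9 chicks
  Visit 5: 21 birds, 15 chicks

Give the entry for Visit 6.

23 birds, 13 chicks

Birds goes 29, 31, 25, 27, 21 → 23 (alternating steps +2, −6, +2, −6, …).
Chicks — together with the birds always sums to 36: 7, 5, 11, 9, 15 → 13.
Combining the parts gives 23 birds, 13 chicks.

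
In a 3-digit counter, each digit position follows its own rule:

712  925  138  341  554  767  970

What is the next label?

First digit: +2 each step, mod 10; 7, 9, 1, 3, 5, 7, 9 → 1.
Second digit: +1 each step, mod 10; 1, 2, 3, 4, 5, 6, 7 → 8.
Third digit: +3 each step, mod 10, so 2, 5, 8, 1, 4, 7, 0 → 3.
Putting it together: 183.

183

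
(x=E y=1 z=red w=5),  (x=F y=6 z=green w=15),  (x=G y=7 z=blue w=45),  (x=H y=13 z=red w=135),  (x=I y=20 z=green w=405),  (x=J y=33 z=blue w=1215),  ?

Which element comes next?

(x=K y=53 z=red w=3645)

X — letters move forward 1 place in the alphabet: E, F, G, H, I, J → K.
Y: 1, 6, 7, 13, 20, 33 → 53 (each term is the sum of the two before it).
Z: repeats red → green → blue; red, green, blue, red, green, blue → red.
W: ×3 each step, so 5, 15, 45, 135, 405, 1215 → 3645.
So the next element is (x=K y=53 z=red w=3645).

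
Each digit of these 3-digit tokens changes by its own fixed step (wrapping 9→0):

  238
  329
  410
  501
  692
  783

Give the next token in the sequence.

874

First digit: +1 each step, mod 10, so 2, 3, 4, 5, 6, 7 → 8.
Second digit: 3, 2, 1, 0, 9, 8 → 7 (−1 each step, mod 10).
Third digit: +1 each step, mod 10, so 8, 9, 0, 1, 2, 3 → 4.
Combining the parts gives 874.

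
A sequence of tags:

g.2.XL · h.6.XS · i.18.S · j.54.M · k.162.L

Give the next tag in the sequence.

Letter: letters move forward 1 place in the alphabet, so g, h, i, j, k → l.
Second component: 2, 6, 18, 54, 162 → 486 (×3 each step).
Size: runs through clothing sizes XS→XL, so XL, XS, S, M, L → XL.
Putting it together: l.486.XL.

l.486.XL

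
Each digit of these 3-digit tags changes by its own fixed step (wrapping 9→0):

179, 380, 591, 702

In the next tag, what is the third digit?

3

Third digit goes 9, 0, 1, 2 → 3 (+1 each step, mod 10).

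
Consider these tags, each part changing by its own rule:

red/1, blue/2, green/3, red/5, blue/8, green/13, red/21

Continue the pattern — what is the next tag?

For the colour, repeats red → blue → green: red, blue, green, red, blue, green, red → blue.
Second component: each term is the sum of the two before it, so 1, 2, 3, 5, 8, 13, 21 → 34.
Combining the parts gives blue/34.

blue/34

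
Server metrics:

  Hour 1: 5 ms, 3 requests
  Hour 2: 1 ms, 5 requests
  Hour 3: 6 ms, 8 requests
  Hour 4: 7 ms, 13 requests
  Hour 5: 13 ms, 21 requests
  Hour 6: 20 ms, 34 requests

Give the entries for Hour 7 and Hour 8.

33 ms, 55 requests; 53 ms, 89 requests

Ms: each term is the sum of the two before it, so 5, 1, 6, 7, 13, 20 → 33 → 53.
Requests: each term is the sum of the two before it; 3, 5, 8, 13, 21, 34 → 55 → 89.
Putting the parts together: 33 ms, 55 requests and then 53 ms, 89 requests.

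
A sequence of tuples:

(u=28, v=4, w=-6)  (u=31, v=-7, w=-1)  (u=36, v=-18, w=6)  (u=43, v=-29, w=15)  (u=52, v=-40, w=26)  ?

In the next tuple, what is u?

63

U: 28, 31, 36, 43, 52 → 63 (differences are 3, 5, 7, … (increasing by 2 each time)).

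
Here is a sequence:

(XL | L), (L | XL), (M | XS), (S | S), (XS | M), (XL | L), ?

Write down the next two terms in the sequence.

First size: repeats XL → L → M → S → XS; XL, L, M, S, XS, XL → L → M.
Second size: repeats L → XL → XS → S → M; L, XL, XS, S, M, L → XL → XS.
So the next two terms are (L | XL) and (M | XS).

(L | XL), (M | XS)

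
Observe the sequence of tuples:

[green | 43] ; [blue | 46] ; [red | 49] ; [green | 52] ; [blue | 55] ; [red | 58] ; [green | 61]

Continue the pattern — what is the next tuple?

[blue | 64]

Colour — repeats green → blue → red: green, blue, red, green, blue, red, green → blue.
For the second part, +3 each step: 43, 46, 49, 52, 55, 58, 61 → 64.
Putting it together: [blue | 64].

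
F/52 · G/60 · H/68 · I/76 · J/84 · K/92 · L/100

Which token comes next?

Letter: letters move forward 1 place in the alphabet, so F, G, H, I, J, K, L → M.
For the second component, +8 each step: 52, 60, 68, 76, 84, 92, 100 → 108.
Combining the parts gives M/108.

M/108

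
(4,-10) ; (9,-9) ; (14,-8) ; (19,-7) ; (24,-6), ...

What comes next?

(29,-5)

First entry: 4, 9, 14, 19, 24 → 29 (+5 each step).
Second entry: -10, -9, -8, -7, -6 → -5 (+1 each step).
Putting it together: (29,-5).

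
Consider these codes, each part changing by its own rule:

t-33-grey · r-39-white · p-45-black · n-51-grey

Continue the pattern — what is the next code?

l-57-white

Letter: letters move back 2 places in the alphabet; t, r, p, n → l.
Second component — +6 each step: 33, 39, 45, 51 → 57.
Shade: grey, white, black, grey → white (repeats grey → white → black).
So the next code is l-57-white.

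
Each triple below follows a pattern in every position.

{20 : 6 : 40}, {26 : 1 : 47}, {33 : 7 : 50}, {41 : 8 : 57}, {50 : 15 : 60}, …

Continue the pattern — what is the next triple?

First component — differences are 6, 7, 8, … (increasing by 1 each time): 20, 26, 33, 41, 50 → 60.
Second component: each term is the sum of the two before it; 6, 1, 7, 8, 15 → 23.
Third component goes 40, 47, 50, 57, 60 → 67 (alternating steps +7, +3, +7, +3, …).
Putting it together: {60 : 23 : 67}.

{60 : 23 : 67}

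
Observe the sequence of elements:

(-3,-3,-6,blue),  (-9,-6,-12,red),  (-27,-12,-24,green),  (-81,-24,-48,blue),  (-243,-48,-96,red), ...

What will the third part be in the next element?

-192

Second part goes -3, -6, -12, -24, -48 → -96 (×2 each step).
Third part — always 2 × the second part: -6, -12, -24, -48, -96 → -192.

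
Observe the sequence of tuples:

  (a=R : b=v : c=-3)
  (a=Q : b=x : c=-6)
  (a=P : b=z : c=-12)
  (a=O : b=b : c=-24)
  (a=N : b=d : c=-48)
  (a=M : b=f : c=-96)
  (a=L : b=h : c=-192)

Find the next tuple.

(a=K : b=j : c=-384)

A — letters move back 1 place in the alphabet: R, Q, P, O, N, M, L → K.
B: letters move forward 2 places in the alphabet, wrapping Z→A, so v, x, z, b, d, f, h → j.
C: ×2 each step; -3, -6, -12, -24, -48, -96, -192 → -384.
Putting it together: (a=K : b=j : c=-384).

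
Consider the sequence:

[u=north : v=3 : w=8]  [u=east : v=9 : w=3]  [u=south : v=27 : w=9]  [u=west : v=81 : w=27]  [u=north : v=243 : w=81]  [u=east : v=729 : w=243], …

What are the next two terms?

U: repeats north → east → south → west; north, east, south, west, north, east → south → west.
V: ×3 each step, so 3, 9, 27, 81, 243, 729 → 2187 → 6561.
W: always the previous value of the v, so 8, 3, 9, 27, 81, 243 → 729 → 2187.
So the next two terms are [u=south : v=2187 : w=729] and [u=west : v=6561 : w=2187].

[u=south : v=2187 : w=729], [u=west : v=6561 : w=2187]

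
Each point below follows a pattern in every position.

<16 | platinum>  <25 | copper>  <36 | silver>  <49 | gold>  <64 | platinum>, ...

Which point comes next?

<81 | copper>

First slot: 16, 25, 36, 49, 64 → 81 (perfect squares: 4², 5², 6², …).
Metal: repeats platinum → copper → silver → gold; platinum, copper, silver, gold, platinum → copper.
So the next point is <81 | copper>.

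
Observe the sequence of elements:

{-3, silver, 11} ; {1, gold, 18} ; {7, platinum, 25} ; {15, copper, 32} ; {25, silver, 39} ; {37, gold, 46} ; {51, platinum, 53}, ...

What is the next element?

{67, copper, 60}

First entry goes -3, 1, 7, 15, 25, 37, 51 → 67 (differences are 4, 6, 8, … (increasing by 2 each time)).
Metal: repeats silver → gold → platinum → copper; silver, gold, platinum, copper, silver, gold, platinum → copper.
Third entry — +7 each step: 11, 18, 25, 32, 39, 46, 53 → 60.
Combining the parts gives {67, copper, 60}.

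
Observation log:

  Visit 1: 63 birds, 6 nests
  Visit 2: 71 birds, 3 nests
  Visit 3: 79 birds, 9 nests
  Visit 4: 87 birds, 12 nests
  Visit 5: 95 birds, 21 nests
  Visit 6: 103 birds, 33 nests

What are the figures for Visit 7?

Birds — +8 each step: 63, 71, 79, 87, 95, 103 → 111.
Nests: each term is the sum of the two before it; 6, 3, 9, 12, 21, 33 → 54.
So the next row is 111 birds, 54 nests.

111 birds, 54 nests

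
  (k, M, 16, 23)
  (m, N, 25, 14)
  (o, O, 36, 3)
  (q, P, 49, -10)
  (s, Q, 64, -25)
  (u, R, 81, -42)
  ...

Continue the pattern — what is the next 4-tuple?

First letter — letters move forward 2 places in the alphabet: k, m, o, q, s, u → w.
Second letter — letters move forward 1 place in the alphabet: M, N, O, P, Q, R → S.
Third part: perfect squares: 4², 5², 6², …; 16, 25, 36, 49, 64, 81 → 100.
Fourth part — together with the third part always sums to 39: 23, 14, 3, -10, -25, -42 → -61.
Putting it together: (w, S, 100, -61).

(w, S, 100, -61)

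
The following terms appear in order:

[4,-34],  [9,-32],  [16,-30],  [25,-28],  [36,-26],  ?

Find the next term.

For the first part, perfect squares: 2², 3², 4², …: 4, 9, 16, 25, 36 → 49.
Second part: -34, -32, -30, -28, -26 → -24 (+2 each step).
Combining the parts gives [49,-24].

[49,-24]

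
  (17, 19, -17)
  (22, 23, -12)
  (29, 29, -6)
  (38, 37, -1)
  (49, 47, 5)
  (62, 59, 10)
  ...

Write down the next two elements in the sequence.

First entry: 17, 22, 29, 38, 49, 62 → 77 → 94 (differences are 5, 7, 9, … (increasing by 2 each time)).
Second entry goes 19, 23, 29, 37, 47, 59 → 73 → 89 (differences are 4, 6, 8, … (increasing by 2 each time)).
Third entry goes -17, -12, -6, -1, 5, 10 → 16 → 21 (alternating steps +5, +6, +5, +6, …).
Putting the parts together: (77, 73, 16) and then (94, 89, 21).

(77, 73, 16), (94, 89, 21)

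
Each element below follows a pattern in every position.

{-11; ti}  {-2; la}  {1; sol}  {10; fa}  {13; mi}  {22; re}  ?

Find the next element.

{25; do}

First slot: alternating steps +9, +3, +9, +3, …, so -11, -2, 1, 10, 13, 22 → 25.
Note: runs backward through the solfège scale do→ti, so ti, la, sol, fa, mi, re → do.
Putting it together: {25; do}.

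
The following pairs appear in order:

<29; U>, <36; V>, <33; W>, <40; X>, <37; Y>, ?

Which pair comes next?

First slot: alternating steps +7, −3, +7, −3, …, so 29, 36, 33, 40, 37 → 44.
Letter: letters move forward 1 place in the alphabet; U, V, W, X, Y → Z.
Putting it together: <44; Z>.

<44; Z>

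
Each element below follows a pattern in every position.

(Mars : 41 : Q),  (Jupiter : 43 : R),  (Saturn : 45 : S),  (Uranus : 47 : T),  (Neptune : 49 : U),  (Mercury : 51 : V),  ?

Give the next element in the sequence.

(Venus : 53 : W)

Planet: Mars, Jupiter, Saturn, Uranus, Neptune, Mercury → Venus (runs through the planets Mercury→Neptune).
Second coordinate — +2 each step: 41, 43, 45, 47, 49, 51 → 53.
Letter: Q, R, S, T, U, V → W (letters move forward 1 place in the alphabet).
So the next element is (Venus : 53 : W).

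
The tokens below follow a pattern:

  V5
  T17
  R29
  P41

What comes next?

Letter: letters move back 2 places in the alphabet; V, T, R, P → N.
Second component: +12 each step; 5, 17, 29, 41 → 53.
Combining the parts gives N53.

N53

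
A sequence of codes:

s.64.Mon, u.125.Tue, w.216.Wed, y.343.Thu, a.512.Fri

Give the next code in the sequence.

For the letter, letters move forward 2 places in the alphabet, wrapping Z→A: s, u, w, y, a → c.
Second component: 64, 125, 216, 343, 512 → 729 (perfect cubes: 4³, 5³, 6³, …).
Day: Mon, Tue, Wed, Thu, Fri → Sat (runs through the weekdays Mon→Sun).
Combining the parts gives c.729.Sat.

c.729.Sat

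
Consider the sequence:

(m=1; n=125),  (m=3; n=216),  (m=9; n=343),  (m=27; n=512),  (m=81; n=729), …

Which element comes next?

(m=243; n=1000)

M — ×3 each step: 1, 3, 9, 27, 81 → 243.
N: perfect cubes: 5³, 6³, 7³, …, so 125, 216, 343, 512, 729 → 1000.
So the next element is (m=243; n=1000).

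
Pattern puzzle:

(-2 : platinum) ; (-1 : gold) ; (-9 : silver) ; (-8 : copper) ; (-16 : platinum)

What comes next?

First value: alternating steps +1, −8, +1, −8, …; -2, -1, -9, -8, -16 → -15.
Metal — repeats platinum → gold → silver → copper: platinum, gold, silver, copper, platinum → gold.
So the next term is (-15 : gold).

(-15 : gold)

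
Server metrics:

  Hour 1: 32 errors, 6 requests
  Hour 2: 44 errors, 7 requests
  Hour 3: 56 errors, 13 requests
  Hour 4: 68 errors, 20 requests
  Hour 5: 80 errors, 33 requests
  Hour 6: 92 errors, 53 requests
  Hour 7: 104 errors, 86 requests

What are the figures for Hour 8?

116 errors, 139 requests

Errors — +12 each step: 32, 44, 56, 68, 80, 92, 104 → 116.
Requests goes 6, 7, 13, 20, 33, 53, 86 → 139 (each term is the sum of the two before it).
Combining the parts gives 116 errors, 139 requests.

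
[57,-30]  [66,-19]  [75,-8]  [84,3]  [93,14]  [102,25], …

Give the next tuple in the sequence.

[111,36]

First entry — +9 each step: 57, 66, 75, 84, 93, 102 → 111.
Second entry — +11 each step: -30, -19, -8, 3, 14, 25 → 36.
Combining the parts gives [111,36].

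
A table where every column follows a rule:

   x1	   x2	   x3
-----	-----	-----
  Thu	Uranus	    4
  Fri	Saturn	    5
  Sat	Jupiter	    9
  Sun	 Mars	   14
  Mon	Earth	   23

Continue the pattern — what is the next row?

Tue  Venus  37

Column x1: runs through the weekdays Mon→Sun, so Thu, Fri, Sat, Sun, Mon → Tue.
Column x2: Uranus, Saturn, Jupiter, Mars, Earth → Venus (runs backward through the planets Mercury→Neptune).
Column x3: each term is the sum of the two before it; 4, 5, 9, 14, 23 → 37.
Combining the parts gives Tue  Venus  37.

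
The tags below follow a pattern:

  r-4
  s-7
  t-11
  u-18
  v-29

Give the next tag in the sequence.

Letter: letters move forward 1 place in the alphabet, so r, s, t, u, v → w.
For the second component, each term is the sum of the two before it: 4, 7, 11, 18, 29 → 47.
Putting it together: w-47.

w-47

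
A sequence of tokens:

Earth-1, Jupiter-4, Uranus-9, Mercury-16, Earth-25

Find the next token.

Jupiter-36

For the planet, repeats Earth → Jupiter → Uranus → Mercury: Earth, Jupiter, Uranus, Mercury, Earth → Jupiter.
Second component — perfect squares: 1², 2², 3², …: 1, 4, 9, 16, 25 → 36.
Combining the parts gives Jupiter-36.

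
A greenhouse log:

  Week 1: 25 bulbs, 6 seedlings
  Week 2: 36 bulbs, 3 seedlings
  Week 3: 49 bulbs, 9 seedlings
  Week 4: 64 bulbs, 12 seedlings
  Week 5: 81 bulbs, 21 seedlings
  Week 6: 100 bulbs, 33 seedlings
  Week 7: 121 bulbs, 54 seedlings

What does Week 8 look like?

144 bulbs, 87 seedlings

Bulbs — perfect squares: 5², 6², 7², …: 25, 36, 49, 64, 81, 100, 121 → 144.
Seedlings — each term is the sum of the two before it: 6, 3, 9, 12, 21, 33, 54 → 87.
So the next record is 144 bulbs, 87 seedlings.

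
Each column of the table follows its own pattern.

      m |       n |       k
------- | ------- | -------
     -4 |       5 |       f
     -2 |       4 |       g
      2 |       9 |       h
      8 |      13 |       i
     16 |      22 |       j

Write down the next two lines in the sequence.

26  35  k; 38  57  l

Column m: differences are 2, 4, 6, … (increasing by 2 each time); -4, -2, 2, 8, 16 → 26 → 38.
Column n: each term is the sum of the two before it; 5, 4, 9, 13, 22 → 35 → 57.
Column k goes f, g, h, i, j → k → l (letters move forward 1 place in the alphabet).
Putting the parts together: 26  35  k and then 38  57  l.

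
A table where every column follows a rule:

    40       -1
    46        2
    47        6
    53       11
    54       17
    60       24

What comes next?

First component goes 40, 46, 47, 53, 54, 60 → 61 (alternating steps +6, +1, +6, +1, …).
Second component: -1, 2, 6, 11, 17, 24 → 32 (differences are 3, 4, 5, … (increasing by 1 each time)).
So the next row is 61  32.

61  32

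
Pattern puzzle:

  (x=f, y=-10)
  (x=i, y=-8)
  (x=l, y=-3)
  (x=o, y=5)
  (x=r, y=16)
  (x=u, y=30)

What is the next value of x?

X goes f, i, l, o, r, u → x (letters move forward 3 places in the alphabet).

x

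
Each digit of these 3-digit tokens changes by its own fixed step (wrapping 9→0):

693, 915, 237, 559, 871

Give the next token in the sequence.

First digit: 6, 9, 2, 5, 8 → 1 (+3 each step, mod 10).
Second digit: 9, 1, 3, 5, 7 → 9 (+2 each step, mod 10).
Third digit goes 3, 5, 7, 9, 1 → 3 (+2 each step, mod 10).
Combining the parts gives 193.

193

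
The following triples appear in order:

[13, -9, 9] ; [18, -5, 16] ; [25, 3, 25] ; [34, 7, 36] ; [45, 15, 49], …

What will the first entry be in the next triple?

58

For the first entry, differences are 5, 7, 9, … (increasing by 2 each time): 13, 18, 25, 34, 45 → 58.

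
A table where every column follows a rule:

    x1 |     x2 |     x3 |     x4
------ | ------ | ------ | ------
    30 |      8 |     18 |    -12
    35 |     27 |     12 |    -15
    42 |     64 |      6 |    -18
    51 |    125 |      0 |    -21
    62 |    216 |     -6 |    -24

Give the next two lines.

75  343  -12  -27; 90  512  -18  -30

Column x1 goes 30, 35, 42, 51, 62 → 75 → 90 (differences are 5, 7, 9, … (increasing by 2 each time)).
Column x2 — perfect cubes: 2³, 3³, 4³, …: 8, 27, 64, 125, 216 → 343 → 512.
Column x3 goes 18, 12, 6, 0, -6 → -12 → -18 (−6 each step).
Column x4 goes -12, -15, -18, -21, -24 → -27 → -30 (−3 each step).
Putting the parts together: 75  343  -12  -27 and then 90  512  -18  -30.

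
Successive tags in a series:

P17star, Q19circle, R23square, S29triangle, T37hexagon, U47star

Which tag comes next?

V59circle

Letter goes P, Q, R, S, T, U → V (letters move forward 1 place in the alphabet).
Second component — differences are 2, 4, 6, … (increasing by 2 each time): 17, 19, 23, 29, 37, 47 → 59.
Shape — repeats star → circle → square → triangle → hexagon: star, circle, square, triangle, hexagon, star → circle.
Putting it together: V59circle.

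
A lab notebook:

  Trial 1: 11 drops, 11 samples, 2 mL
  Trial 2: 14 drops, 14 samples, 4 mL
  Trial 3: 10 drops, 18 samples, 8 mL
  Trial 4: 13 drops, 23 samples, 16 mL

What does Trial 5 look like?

9 drops, 29 samples, 32 mL

Drops: alternating steps +3, −4, +3, −4, …; 11, 14, 10, 13 → 9.
For the samples, differences are 3, 4, 5, … (increasing by 1 each time): 11, 14, 18, 23 → 29.
ML: ×2 each step; 2, 4, 8, 16 → 32.
So the next row is 9 drops, 29 samples, 32 mL.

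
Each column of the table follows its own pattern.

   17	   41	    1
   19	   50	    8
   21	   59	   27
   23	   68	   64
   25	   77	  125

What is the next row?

First component — +2 each step: 17, 19, 21, 23, 25 → 27.
Second component — +9 each step: 41, 50, 59, 68, 77 → 86.
Third component: 1, 8, 27, 64, 125 → 216 (perfect cubes: 1³, 2³, 3³, …).
Putting it together: 27  86  216.

27  86  216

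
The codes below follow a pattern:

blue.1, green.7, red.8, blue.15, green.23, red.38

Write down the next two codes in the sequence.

Colour: repeats blue → green → red; blue, green, red, blue, green, red → blue → green.
Second component goes 1, 7, 8, 15, 23, 38 → 61 → 99 (each term is the sum of the two before it).
So the next two codes are blue.61 and green.99.

blue.61, green.99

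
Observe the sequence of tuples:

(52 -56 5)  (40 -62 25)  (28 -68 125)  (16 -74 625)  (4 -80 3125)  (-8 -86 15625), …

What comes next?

(-20 -92 78125)

First value goes 52, 40, 28, 16, 4, -8 → -20 (−12 each step).
Second value goes -56, -62, -68, -74, -80, -86 → -92 (−6 each step).
Third value: ×5 each step, so 5, 25, 125, 625, 3125, 15625 → 78125.
So the next tuple is (-20 -92 78125).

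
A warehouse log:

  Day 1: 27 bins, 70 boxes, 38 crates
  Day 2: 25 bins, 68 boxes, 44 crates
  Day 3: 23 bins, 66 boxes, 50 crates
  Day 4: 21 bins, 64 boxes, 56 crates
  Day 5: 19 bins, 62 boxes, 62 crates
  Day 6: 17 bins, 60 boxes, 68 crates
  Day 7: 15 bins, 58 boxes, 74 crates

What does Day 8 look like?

13 bins, 56 boxes, 80 crates

Bins: 27, 25, 23, 21, 19, 17, 15 → 13 (−2 each step).
For the boxes, −2 each step: 70, 68, 66, 64, 62, 60, 58 → 56.
Crates — +6 each step: 38, 44, 50, 56, 62, 68, 74 → 80.
Putting it together: 13 bins, 56 boxes, 80 crates.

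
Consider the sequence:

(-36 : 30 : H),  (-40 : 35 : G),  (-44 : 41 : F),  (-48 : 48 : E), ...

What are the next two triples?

(-52 : 56 : D), (-56 : 65 : C)

First coordinate: −4 each step; -36, -40, -44, -48 → -52 → -56.
Second coordinate: 30, 35, 41, 48 → 56 → 65 (differences are 5, 6, 7, … (increasing by 1 each time)).
Letter: letters move back 1 place in the alphabet; H, G, F, E → D → C.
Putting the parts together: (-52 : 56 : D) and then (-56 : 65 : C).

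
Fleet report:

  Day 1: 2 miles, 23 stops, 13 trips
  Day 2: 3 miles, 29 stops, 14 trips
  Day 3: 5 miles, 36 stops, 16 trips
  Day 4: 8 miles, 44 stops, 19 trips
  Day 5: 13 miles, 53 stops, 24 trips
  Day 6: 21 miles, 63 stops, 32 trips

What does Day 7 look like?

34 miles, 74 stops, 45 trips

Miles: each term is the sum of the two before it, so 2, 3, 5, 8, 13, 21 → 34.
Stops goes 23, 29, 36, 44, 53, 63 → 74 (differences are 6, 7, 8, … (increasing by 1 each time)).
Trips: always 11 more than the miles; 13, 14, 16, 19, 24, 32 → 45.
Putting it together: 34 miles, 74 stops, 45 trips.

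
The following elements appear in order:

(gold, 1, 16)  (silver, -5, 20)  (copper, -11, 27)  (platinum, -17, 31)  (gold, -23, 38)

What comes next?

(silver, -29, 42)

Metal: repeats gold → silver → copper → platinum, so gold, silver, copper, platinum, gold → silver.
Second value: 1, -5, -11, -17, -23 → -29 (−6 each step).
Third value: 16, 20, 27, 31, 38 → 42 (alternating steps +4, +7, +4, +7, …).
So the next element is (silver, -29, 42).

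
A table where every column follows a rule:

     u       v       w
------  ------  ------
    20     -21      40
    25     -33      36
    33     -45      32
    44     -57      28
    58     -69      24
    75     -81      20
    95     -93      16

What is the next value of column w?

12

Column w: 40, 36, 32, 28, 24, 20, 16 → 12 (−4 each step).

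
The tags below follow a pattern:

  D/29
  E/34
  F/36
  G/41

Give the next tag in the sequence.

H/43

Letter — letters move forward 1 place in the alphabet: D, E, F, G → H.
Second component: alternating steps +5, +2, +5, +2, …, so 29, 34, 36, 41 → 43.
So the next tag is H/43.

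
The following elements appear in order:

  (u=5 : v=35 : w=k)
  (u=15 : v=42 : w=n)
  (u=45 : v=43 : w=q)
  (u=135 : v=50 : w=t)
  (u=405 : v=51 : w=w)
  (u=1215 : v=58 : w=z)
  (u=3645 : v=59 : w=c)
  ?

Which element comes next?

(u=10935 : v=66 : w=f)

U: ×3 each step, so 5, 15, 45, 135, 405, 1215, 3645 → 10935.
V — alternating steps +7, +1, +7, +1, …: 35, 42, 43, 50, 51, 58, 59 → 66.
W: letters move forward 3 places in the alphabet, wrapping Z→A; k, n, q, t, w, z, c → f.
Putting it together: (u=10935 : v=66 : w=f).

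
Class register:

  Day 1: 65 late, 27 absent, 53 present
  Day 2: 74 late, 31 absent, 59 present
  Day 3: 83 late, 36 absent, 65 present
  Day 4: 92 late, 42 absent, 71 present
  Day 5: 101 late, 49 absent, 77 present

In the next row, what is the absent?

57

Absent: 27, 31, 36, 42, 49 → 57 (differences are 4, 5, 6, … (increasing by 1 each time)).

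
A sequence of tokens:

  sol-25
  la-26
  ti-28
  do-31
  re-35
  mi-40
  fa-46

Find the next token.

sol-53

Note: sol, la, ti, do, re, mi, fa → sol (runs through the solfège scale do→ti).
Second component: differences are 1, 2, 3, … (increasing by 1 each time); 25, 26, 28, 31, 35, 40, 46 → 53.
So the next token is sol-53.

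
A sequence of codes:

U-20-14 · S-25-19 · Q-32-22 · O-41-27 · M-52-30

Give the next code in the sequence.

Letter goes U, S, Q, O, M → K (letters move back 2 places in the alphabet).
For the second component, differences are 5, 7, 9, … (increasing by 2 each time): 20, 25, 32, 41, 52 → 65.
Third component — alternating steps +5, +3, +5, +3, …: 14, 19, 22, 27, 30 → 35.
So the next code is K-65-35.

K-65-35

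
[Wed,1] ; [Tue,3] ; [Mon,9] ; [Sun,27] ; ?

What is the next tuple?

[Sat,81]

For the day, runs backward through the weekdays Mon→Sun: Wed, Tue, Mon, Sun → Sat.
Second coordinate: 1, 3, 9, 27 → 81 (×3 each step).
Combining the parts gives [Sat,81].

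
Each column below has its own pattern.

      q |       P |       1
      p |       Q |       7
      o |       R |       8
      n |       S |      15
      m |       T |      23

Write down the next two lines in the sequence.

l  U  38; k  V  61

First letter: q, p, o, n, m → l → k (letters move back 1 place in the alphabet).
Second letter goes P, Q, R, S, T → U → V (letters move forward 1 place in the alphabet).
Third component — each term is the sum of the two before it: 1, 7, 8, 15, 23 → 38 → 61.
Putting the parts together: l  U  38 and then k  V  61.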